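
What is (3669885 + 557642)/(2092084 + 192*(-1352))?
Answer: 4227527/1832500 ≈ 2.3070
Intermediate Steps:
(3669885 + 557642)/(2092084 + 192*(-1352)) = 4227527/(2092084 - 259584) = 4227527/1832500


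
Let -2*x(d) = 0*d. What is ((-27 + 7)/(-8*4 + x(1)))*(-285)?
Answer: -1425/8 ≈ -178.13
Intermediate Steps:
x(d) = 0 (x(d) = -0*d = -½*0 = 0)
((-27 + 7)/(-8*4 + x(1)))*(-285) = ((-27 + 7)/(-8*4 + 0))*(-285) = -20/(-32 + 0)*(-285) = -20/(-32)*(-285) = -20*(-1/32)*(-285) = (5/8)*(-285) = -1425/8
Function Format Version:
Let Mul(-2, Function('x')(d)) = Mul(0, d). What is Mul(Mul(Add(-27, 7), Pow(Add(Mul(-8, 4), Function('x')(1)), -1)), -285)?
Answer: Rational(-1425, 8) ≈ -178.13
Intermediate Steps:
Function('x')(d) = 0 (Function('x')(d) = Mul(Rational(-1, 2), Mul(0, d)) = Mul(Rational(-1, 2), 0) = 0)
Mul(Mul(Add(-27, 7), Pow(Add(Mul(-8, 4), Function('x')(1)), -1)), -285) = Mul(Mul(Add(-27, 7), Pow(Add(Mul(-8, 4), 0), -1)), -285) = Mul(Mul(-20, Pow(Add(-32, 0), -1)), -285) = Mul(Mul(-20, Pow(-32, -1)), -285) = Mul(Mul(-20, Rational(-1, 32)), -285) = Mul(Rational(5, 8), -285) = Rational(-1425, 8)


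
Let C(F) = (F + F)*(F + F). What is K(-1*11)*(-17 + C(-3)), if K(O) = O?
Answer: -209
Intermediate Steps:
C(F) = 4*F² (C(F) = (2*F)*(2*F) = 4*F²)
K(-1*11)*(-17 + C(-3)) = (-1*11)*(-17 + 4*(-3)²) = -11*(-17 + 4*9) = -11*(-17 + 36) = -11*19 = -209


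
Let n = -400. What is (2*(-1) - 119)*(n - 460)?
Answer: 104060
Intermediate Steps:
(2*(-1) - 119)*(n - 460) = (2*(-1) - 119)*(-400 - 460) = (-2 - 119)*(-860) = -121*(-860) = 104060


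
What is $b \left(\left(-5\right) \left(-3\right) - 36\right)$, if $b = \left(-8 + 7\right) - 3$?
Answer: $84$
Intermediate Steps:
$b = -4$ ($b = -1 - 3 = -4$)
$b \left(\left(-5\right) \left(-3\right) - 36\right) = - 4 \left(\left(-5\right) \left(-3\right) - 36\right) = - 4 \left(15 - 36\right) = \left(-4\right) \left(-21\right) = 84$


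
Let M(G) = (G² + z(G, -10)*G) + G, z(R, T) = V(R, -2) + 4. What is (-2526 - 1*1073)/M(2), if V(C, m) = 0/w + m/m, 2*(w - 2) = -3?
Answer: -3599/16 ≈ -224.94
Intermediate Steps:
w = ½ (w = 2 + (½)*(-3) = 2 - 3/2 = ½ ≈ 0.50000)
V(C, m) = 1 (V(C, m) = 0/(½) + m/m = 0*2 + 1 = 0 + 1 = 1)
z(R, T) = 5 (z(R, T) = 1 + 4 = 5)
M(G) = G² + 6*G (M(G) = (G² + 5*G) + G = G² + 6*G)
(-2526 - 1*1073)/M(2) = (-2526 - 1*1073)/((2*(6 + 2))) = (-2526 - 1073)/((2*8)) = -3599/16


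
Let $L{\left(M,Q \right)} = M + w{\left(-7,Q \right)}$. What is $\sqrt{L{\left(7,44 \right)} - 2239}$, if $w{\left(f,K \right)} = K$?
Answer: $2 i \sqrt{547} \approx 46.776 i$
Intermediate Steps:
$L{\left(M,Q \right)} = M + Q$
$\sqrt{L{\left(7,44 \right)} - 2239} = \sqrt{\left(7 + 44\right) - 2239} = \sqrt{51 - 2239} = \sqrt{-2188} = 2 i \sqrt{547}$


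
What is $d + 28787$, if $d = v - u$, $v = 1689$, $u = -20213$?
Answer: $50689$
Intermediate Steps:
$d = 21902$ ($d = 1689 - -20213 = 1689 + 20213 = 21902$)
$d + 28787 = 21902 + 28787 = 50689$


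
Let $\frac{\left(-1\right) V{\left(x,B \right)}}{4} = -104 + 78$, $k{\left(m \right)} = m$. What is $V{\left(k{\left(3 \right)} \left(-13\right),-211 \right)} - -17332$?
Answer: $17436$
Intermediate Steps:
$V{\left(x,B \right)} = 104$ ($V{\left(x,B \right)} = - 4 \left(-104 + 78\right) = \left(-4\right) \left(-26\right) = 104$)
$V{\left(k{\left(3 \right)} \left(-13\right),-211 \right)} - -17332 = 104 - -17332 = 104 + 17332 = 17436$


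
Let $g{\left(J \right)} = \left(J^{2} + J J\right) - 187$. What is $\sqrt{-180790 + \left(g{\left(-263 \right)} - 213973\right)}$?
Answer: $2 i \sqrt{64153} \approx 506.57 i$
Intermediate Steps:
$g{\left(J \right)} = -187 + 2 J^{2}$ ($g{\left(J \right)} = \left(J^{2} + J^{2}\right) - 187 = 2 J^{2} - 187 = -187 + 2 J^{2}$)
$\sqrt{-180790 + \left(g{\left(-263 \right)} - 213973\right)} = \sqrt{-180790 - \left(214160 - 138338\right)} = \sqrt{-180790 + \left(\left(-187 + 2 \cdot 69169\right) - 213973\right)} = \sqrt{-180790 + \left(\left(-187 + 138338\right) - 213973\right)} = \sqrt{-180790 + \left(138151 - 213973\right)} = \sqrt{-180790 - 75822} = \sqrt{-256612} = 2 i \sqrt{64153}$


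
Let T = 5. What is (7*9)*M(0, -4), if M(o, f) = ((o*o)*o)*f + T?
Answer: 315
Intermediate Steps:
M(o, f) = 5 + f*o**3 (M(o, f) = ((o*o)*o)*f + 5 = (o**2*o)*f + 5 = o**3*f + 5 = f*o**3 + 5 = 5 + f*o**3)
(7*9)*M(0, -4) = (7*9)*(5 - 4*0**3) = 63*(5 - 4*0) = 63*(5 + 0) = 63*5 = 315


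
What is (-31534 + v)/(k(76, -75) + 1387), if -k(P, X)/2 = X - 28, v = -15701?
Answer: -15745/531 ≈ -29.652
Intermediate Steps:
k(P, X) = 56 - 2*X (k(P, X) = -2*(X - 28) = -2*(-28 + X) = 56 - 2*X)
(-31534 + v)/(k(76, -75) + 1387) = (-31534 - 15701)/((56 - 2*(-75)) + 1387) = -47235/((56 + 150) + 1387) = -47235/(206 + 1387) = -47235/1593 = -47235*1/1593 = -15745/531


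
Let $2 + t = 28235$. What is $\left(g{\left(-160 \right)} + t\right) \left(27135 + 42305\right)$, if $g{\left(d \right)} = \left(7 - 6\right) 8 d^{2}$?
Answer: $16181811520$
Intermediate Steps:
$t = 28233$ ($t = -2 + 28235 = 28233$)
$g{\left(d \right)} = 8 d^{2}$ ($g{\left(d \right)} = 1 \cdot 8 d^{2} = 8 d^{2}$)
$\left(g{\left(-160 \right)} + t\right) \left(27135 + 42305\right) = \left(8 \left(-160\right)^{2} + 28233\right) \left(27135 + 42305\right) = \left(8 \cdot 25600 + 28233\right) 69440 = \left(204800 + 28233\right) 69440 = 233033 \cdot 69440 = 16181811520$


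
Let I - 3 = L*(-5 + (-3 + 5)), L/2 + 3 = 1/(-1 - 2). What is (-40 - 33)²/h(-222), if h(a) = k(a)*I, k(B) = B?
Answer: -5329/5106 ≈ -1.0437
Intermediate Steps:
L = -20/3 (L = -6 + 2/(-1 - 2) = -6 + 2/(-3) = -6 + 2*(-⅓) = -6 - ⅔ = -20/3 ≈ -6.6667)
I = 23 (I = 3 - 20*(-5 + (-3 + 5))/3 = 3 - 20*(-5 + 2)/3 = 3 - 20/3*(-3) = 3 + 20 = 23)
h(a) = 23*a (h(a) = a*23 = 23*a)
(-40 - 33)²/h(-222) = (-40 - 33)²/((23*(-222))) = (-73)²/(-5106) = 5329*(-1/5106) = -5329/5106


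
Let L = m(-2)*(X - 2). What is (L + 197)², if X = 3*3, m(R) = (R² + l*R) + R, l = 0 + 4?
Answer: 24025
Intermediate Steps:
l = 4
m(R) = R² + 5*R (m(R) = (R² + 4*R) + R = R² + 5*R)
X = 9
L = -42 (L = (-2*(5 - 2))*(9 - 2) = -2*3*7 = -6*7 = -42)
(L + 197)² = (-42 + 197)² = 155² = 24025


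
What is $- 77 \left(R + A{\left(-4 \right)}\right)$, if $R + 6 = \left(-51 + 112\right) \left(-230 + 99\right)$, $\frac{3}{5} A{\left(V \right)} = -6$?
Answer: $616539$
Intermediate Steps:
$A{\left(V \right)} = -10$ ($A{\left(V \right)} = \frac{5}{3} \left(-6\right) = -10$)
$R = -7997$ ($R = -6 + \left(-51 + 112\right) \left(-230 + 99\right) = -6 + 61 \left(-131\right) = -6 - 7991 = -7997$)
$- 77 \left(R + A{\left(-4 \right)}\right) = - 77 \left(-7997 - 10\right) = \left(-77\right) \left(-8007\right) = 616539$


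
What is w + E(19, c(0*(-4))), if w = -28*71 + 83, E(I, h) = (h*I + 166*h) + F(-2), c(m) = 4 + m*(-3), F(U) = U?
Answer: -1167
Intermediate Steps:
c(m) = 4 - 3*m
E(I, h) = -2 + 166*h + I*h (E(I, h) = (h*I + 166*h) - 2 = (I*h + 166*h) - 2 = (166*h + I*h) - 2 = -2 + 166*h + I*h)
w = -1905 (w = -1988 + 83 = -1905)
w + E(19, c(0*(-4))) = -1905 + (-2 + 166*(4 - 0*(-4)) + 19*(4 - 0*(-4))) = -1905 + (-2 + 166*(4 - 3*0) + 19*(4 - 3*0)) = -1905 + (-2 + 166*(4 + 0) + 19*(4 + 0)) = -1905 + (-2 + 166*4 + 19*4) = -1905 + (-2 + 664 + 76) = -1905 + 738 = -1167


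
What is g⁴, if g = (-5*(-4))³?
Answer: 4096000000000000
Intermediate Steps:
g = 8000 (g = 20³ = 8000)
g⁴ = 8000⁴ = 4096000000000000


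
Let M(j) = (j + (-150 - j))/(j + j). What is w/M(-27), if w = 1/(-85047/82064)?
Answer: -246192/708725 ≈ -0.34737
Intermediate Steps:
M(j) = -75/j (M(j) = -150*1/(2*j) = -75/j)
w = -82064/85047 (w = 1/(-85047*1/82064) = 1/(-85047/82064) = -82064/85047 ≈ -0.96492)
w/M(-27) = -82064/(85047*((-75/(-27)))) = -82064/(85047*((-75*(-1/27)))) = -82064/(85047*25/9) = -82064/85047*9/25 = -246192/708725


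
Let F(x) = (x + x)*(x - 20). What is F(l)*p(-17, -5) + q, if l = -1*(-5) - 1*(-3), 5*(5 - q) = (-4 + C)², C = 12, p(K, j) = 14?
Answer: -13479/5 ≈ -2695.8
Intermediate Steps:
q = -39/5 (q = 5 - (-4 + 12)²/5 = 5 - ⅕*8² = 5 - ⅕*64 = 5 - 64/5 = -39/5 ≈ -7.8000)
l = 8 (l = 5 + 3 = 8)
F(x) = 2*x*(-20 + x) (F(x) = (2*x)*(-20 + x) = 2*x*(-20 + x))
F(l)*p(-17, -5) + q = (2*8*(-20 + 8))*14 - 39/5 = (2*8*(-12))*14 - 39/5 = -192*14 - 39/5 = -2688 - 39/5 = -13479/5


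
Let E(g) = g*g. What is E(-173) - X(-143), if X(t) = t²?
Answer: 9480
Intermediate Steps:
E(g) = g²
E(-173) - X(-143) = (-173)² - 1*(-143)² = 29929 - 1*20449 = 29929 - 20449 = 9480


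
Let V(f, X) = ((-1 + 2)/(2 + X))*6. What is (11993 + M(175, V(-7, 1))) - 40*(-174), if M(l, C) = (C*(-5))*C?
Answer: 18933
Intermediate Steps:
V(f, X) = 6/(2 + X) (V(f, X) = (1/(2 + X))*6 = 6/(2 + X))
M(l, C) = -5*C**2 (M(l, C) = (-5*C)*C = -5*C**2)
(11993 + M(175, V(-7, 1))) - 40*(-174) = (11993 - 5*36/(2 + 1)**2) - 40*(-174) = (11993 - 5*(6/3)**2) + 6960 = (11993 - 5*(6*(1/3))**2) + 6960 = (11993 - 5*2**2) + 6960 = (11993 - 5*4) + 6960 = (11993 - 20) + 6960 = 11973 + 6960 = 18933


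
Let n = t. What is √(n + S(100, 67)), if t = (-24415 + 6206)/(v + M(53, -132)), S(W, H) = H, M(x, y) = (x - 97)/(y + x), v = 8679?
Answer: 4*√1907163573315/685685 ≈ 8.0562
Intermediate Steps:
M(x, y) = (-97 + x)/(x + y)
t = -1438511/685685 (t = (-24415 + 6206)/(8679 + (-97 + 53)/(53 - 132)) = -18209/(8679 - 44/(-79)) = -18209/(8679 - 1/79*(-44)) = -18209/(8679 + 44/79) = -18209/685685/79 = -18209*79/685685 = -1438511/685685 ≈ -2.0979)
n = -1438511/685685 ≈ -2.0979
√(n + S(100, 67)) = √(-1438511/685685 + 67) = √(44502384/685685) = 4*√1907163573315/685685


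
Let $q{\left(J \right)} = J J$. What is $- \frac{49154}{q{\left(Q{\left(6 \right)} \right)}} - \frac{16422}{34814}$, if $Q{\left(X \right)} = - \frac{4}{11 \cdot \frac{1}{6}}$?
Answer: $- \frac{51767597287}{5013216} \approx -10326.0$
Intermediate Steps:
$Q{\left(X \right)} = - \frac{24}{11}$ ($Q{\left(X \right)} = - \frac{4}{11 \cdot \frac{1}{6}} = - \frac{4}{\frac{11}{6}} = \left(-4\right) \frac{6}{11} = - \frac{24}{11}$)
$q{\left(J \right)} = J^{2}$
$- \frac{49154}{q{\left(Q{\left(6 \right)} \right)}} - \frac{16422}{34814} = - \frac{49154}{\left(- \frac{24}{11}\right)^{2}} - \frac{16422}{34814} = - \frac{49154}{\frac{576}{121}} - \frac{8211}{17407} = \left(-49154\right) \frac{121}{576} - \frac{8211}{17407} = - \frac{2973817}{288} - \frac{8211}{17407} = - \frac{51767597287}{5013216}$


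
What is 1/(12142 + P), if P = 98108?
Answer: 1/110250 ≈ 9.0703e-6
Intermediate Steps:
1/(12142 + P) = 1/(12142 + 98108) = 1/110250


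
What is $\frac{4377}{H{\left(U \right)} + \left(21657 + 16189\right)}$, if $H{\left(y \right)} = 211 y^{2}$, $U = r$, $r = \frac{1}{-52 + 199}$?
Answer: $\frac{94582593}{817814425} \approx 0.11565$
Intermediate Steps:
$r = \frac{1}{147} \approx 0.0068027$
$U = \frac{1}{147} \approx 0.0068027$
$\frac{4377}{H{\left(U \right)} + \left(21657 + 16189\right)} = \frac{4377}{\frac{211}{21609} + \left(21657 + 16189\right)} = \frac{4377}{211 \cdot \frac{1}{21609} + 37846} = \frac{4377}{\frac{211}{21609} + 37846} = \frac{4377}{\frac{817814425}{21609}} = 4377 \cdot \frac{21609}{817814425} = \frac{94582593}{817814425}$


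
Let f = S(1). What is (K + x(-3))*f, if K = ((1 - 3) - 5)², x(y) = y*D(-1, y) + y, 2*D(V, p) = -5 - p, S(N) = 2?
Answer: 98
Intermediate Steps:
f = 2
D(V, p) = -5/2 - p/2 (D(V, p) = (-5 - p)/2 = -5/2 - p/2)
x(y) = y + y*(-5/2 - y/2) (x(y) = y*(-5/2 - y/2) + y = y + y*(-5/2 - y/2))
K = 49 (K = (-2 - 5)² = (-7)² = 49)
(K + x(-3))*f = (49 - ½*(-3)*(3 - 3))*2 = (49 - ½*(-3)*0)*2 = (49 + 0)*2 = 49*2 = 98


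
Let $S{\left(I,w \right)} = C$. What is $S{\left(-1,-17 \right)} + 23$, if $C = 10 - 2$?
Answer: $31$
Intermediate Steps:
$C = 8$
$S{\left(I,w \right)} = 8$
$S{\left(-1,-17 \right)} + 23 = 8 + 23 = 31$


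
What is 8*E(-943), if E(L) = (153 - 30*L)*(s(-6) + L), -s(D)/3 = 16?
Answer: -225496104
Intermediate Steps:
s(D) = -48 (s(D) = -3*16 = -48)
E(L) = (-48 + L)*(153 - 30*L) (E(L) = (153 - 30*L)*(-48 + L) = (-48 + L)*(153 - 30*L))
8*E(-943) = 8*(-7344 - 30*(-943)² + 1593*(-943)) = 8*(-7344 - 30*889249 - 1502199) = 8*(-7344 - 26677470 - 1502199) = 8*(-28187013) = -225496104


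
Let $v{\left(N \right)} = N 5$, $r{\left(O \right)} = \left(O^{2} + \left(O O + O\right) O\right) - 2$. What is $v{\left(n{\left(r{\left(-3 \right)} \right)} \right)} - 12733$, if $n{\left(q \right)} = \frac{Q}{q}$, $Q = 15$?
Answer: $- \frac{140138}{11} \approx -12740.0$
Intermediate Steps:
$r{\left(O \right)} = -2 + O^{2} + O \left(O + O^{2}\right)$ ($r{\left(O \right)} = \left(O^{2} + \left(O^{2} + O\right) O\right) - 2 = \left(O^{2} + \left(O + O^{2}\right) O\right) - 2 = \left(O^{2} + O \left(O + O^{2}\right)\right) - 2 = -2 + O^{2} + O \left(O + O^{2}\right)$)
$n{\left(q \right)} = \frac{15}{q}$
$v{\left(N \right)} = 5 N$
$v{\left(n{\left(r{\left(-3 \right)} \right)} \right)} - 12733 = 5 \frac{15}{-2 + \left(-3\right)^{3} + 2 \left(-3\right)^{2}} - 12733 = 5 \frac{15}{-2 - 27 + 2 \cdot 9} - 12733 = 5 \frac{15}{-2 - 27 + 18} - 12733 = 5 \frac{15}{-11} - 12733 = 5 \cdot 15 \left(- \frac{1}{11}\right) - 12733 = 5 \left(- \frac{15}{11}\right) - 12733 = - \frac{75}{11} - 12733 = - \frac{140138}{11}$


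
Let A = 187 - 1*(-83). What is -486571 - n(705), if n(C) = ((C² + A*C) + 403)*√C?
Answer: -486571 - 687778*√705 ≈ -1.8748e+7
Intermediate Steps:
A = 270 (A = 187 + 83 = 270)
n(C) = √C*(403 + C² + 270*C) (n(C) = ((C² + 270*C) + 403)*√C = (403 + C² + 270*C)*√C = √C*(403 + C² + 270*C))
-486571 - n(705) = -486571 - √705*(403 + 705² + 270*705) = -486571 - √705*(403 + 497025 + 190350) = -486571 - √705*687778 = -486571 - 687778*√705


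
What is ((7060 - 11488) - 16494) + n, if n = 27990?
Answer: 7068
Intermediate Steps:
((7060 - 11488) - 16494) + n = ((7060 - 11488) - 16494) + 27990 = (-4428 - 16494) + 27990 = -20922 + 27990 = 7068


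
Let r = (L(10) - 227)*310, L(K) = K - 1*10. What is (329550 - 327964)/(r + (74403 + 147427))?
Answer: 793/75730 ≈ 0.010471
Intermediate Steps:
L(K) = -10 + K (L(K) = K - 10 = -10 + K)
r = -70370 (r = ((-10 + 10) - 227)*310 = (0 - 227)*310 = -227*310 = -70370)
(329550 - 327964)/(r + (74403 + 147427)) = (329550 - 327964)/(-70370 + (74403 + 147427)) = 1586/(-70370 + 221830) = 1586/151460 = 1586*(1/151460) = 793/75730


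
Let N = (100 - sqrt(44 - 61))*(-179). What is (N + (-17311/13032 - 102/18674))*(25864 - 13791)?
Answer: -26297775993933847/121679784 + 2161067*I*sqrt(17) ≈ -2.1612e+8 + 8.9103e+6*I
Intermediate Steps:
N = -17900 + 179*I*sqrt(17) (N = (100 - sqrt(-17))*(-179) = (100 - I*sqrt(17))*(-179) = -17900 + 179*I*sqrt(17) ≈ -17900.0 + 738.04*I)
(N + (-17311/13032 - 102/18674))*(25864 - 13791) = ((-17900 + 179*I*sqrt(17)) + (-17311/13032 - 102/18674))*(25864 - 13791) = ((-17900 + 179*I*sqrt(17)) + (-17311*1/13032 - 102*1/18674))*12073 = ((-17900 + 179*I*sqrt(17)) + (-17311/13032 - 51/9337))*12073 = ((-17900 + 179*I*sqrt(17)) - 162297439/121679784)*12073 = (-2178230431039/121679784 + 179*I*sqrt(17))*12073 = -26297775993933847/121679784 + 2161067*I*sqrt(17)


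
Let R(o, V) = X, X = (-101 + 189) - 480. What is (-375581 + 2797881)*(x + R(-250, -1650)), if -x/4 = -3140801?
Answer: 30430899507600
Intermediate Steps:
X = -392 (X = 88 - 480 = -392)
R(o, V) = -392
x = 12563204 (x = -4*(-3140801) = 12563204)
(-375581 + 2797881)*(x + R(-250, -1650)) = (-375581 + 2797881)*(12563204 - 392) = 2422300*12562812 = 30430899507600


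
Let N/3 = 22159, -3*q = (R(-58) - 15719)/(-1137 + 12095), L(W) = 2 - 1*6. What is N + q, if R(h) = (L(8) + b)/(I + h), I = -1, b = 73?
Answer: 64468728236/969783 ≈ 66478.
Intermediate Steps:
L(W) = -4 (L(W) = 2 - 6 = -4)
R(h) = 69/(-1 + h) (R(h) = (-4 + 73)/(-1 + h) = 69/(-1 + h))
q = 463745/969783 (q = -(69/(-1 - 58) - 15719)/(3*(-1137 + 12095)) = -(69/(-59) - 15719)/(3*10958) = -(69*(-1/59) - 15719)/(3*10958) = -(-69/59 - 15719)/(3*10958) = -(-927490)/(177*10958) = -⅓*(-463745/323261) = 463745/969783 ≈ 0.47819)
N = 66477 (N = 3*22159 = 66477)
N + q = 66477 + 463745/969783 = 64468728236/969783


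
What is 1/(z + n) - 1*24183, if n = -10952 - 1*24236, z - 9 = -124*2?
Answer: -856731142/35427 ≈ -24183.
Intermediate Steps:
z = -239 (z = 9 - 124*2 = 9 - 248 = -239)
n = -35188 (n = -10952 - 24236 = -35188)
1/(z + n) - 1*24183 = 1/(-239 - 35188) - 1*24183 = 1/(-35427) - 24183 = -1/35427 - 24183 = -856731142/35427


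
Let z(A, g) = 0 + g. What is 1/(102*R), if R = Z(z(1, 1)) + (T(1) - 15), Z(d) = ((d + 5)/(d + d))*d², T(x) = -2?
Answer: -1/1428 ≈ -0.00070028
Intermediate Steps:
z(A, g) = g
Z(d) = d*(5 + d)/2 (Z(d) = ((5 + d)/((2*d)))*d² = ((5 + d)*(1/(2*d)))*d² = ((5 + d)/(2*d))*d² = d*(5 + d)/2)
R = -14 (R = (½)*1*(5 + 1) + (-2 - 15) = (½)*1*6 - 17 = 3 - 17 = -14)
1/(102*R) = 1/(102*(-14)) = 1/(-1428) = -1/1428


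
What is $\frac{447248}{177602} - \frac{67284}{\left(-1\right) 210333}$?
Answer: $\frac{17670131092}{6225926911} \approx 2.8382$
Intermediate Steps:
$\frac{447248}{177602} - \frac{67284}{\left(-1\right) 210333} = 447248 \cdot \frac{1}{177602} - \frac{67284}{-210333} = \frac{223624}{88801} - - \frac{22428}{70111} = \frac{223624}{88801} + \frac{22428}{70111} = \frac{17670131092}{6225926911}$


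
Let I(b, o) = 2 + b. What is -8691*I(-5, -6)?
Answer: 26073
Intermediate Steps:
-8691*I(-5, -6) = -8691*(2 - 5) = -8691*(-3) = 26073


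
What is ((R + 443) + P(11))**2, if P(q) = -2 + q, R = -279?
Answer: 29929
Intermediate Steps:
((R + 443) + P(11))**2 = ((-279 + 443) + (-2 + 11))**2 = (164 + 9)**2 = 173**2 = 29929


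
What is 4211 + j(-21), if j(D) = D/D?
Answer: 4212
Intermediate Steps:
j(D) = 1
4211 + j(-21) = 4211 + 1 = 4212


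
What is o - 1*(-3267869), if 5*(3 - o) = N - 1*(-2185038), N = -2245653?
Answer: 3279995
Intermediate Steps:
o = 12126 (o = 3 - (-2245653 - 1*(-2185038))/5 = 3 - (-2245653 + 2185038)/5 = 3 - 1/5*(-60615) = 3 + 12123 = 12126)
o - 1*(-3267869) = 12126 - 1*(-3267869) = 12126 + 3267869 = 3279995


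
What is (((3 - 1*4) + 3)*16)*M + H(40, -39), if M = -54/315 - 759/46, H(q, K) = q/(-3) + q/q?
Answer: -57311/105 ≈ -545.82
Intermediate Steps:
H(q, K) = 1 - q/3 (H(q, K) = q*(-1/3) + 1 = -q/3 + 1 = 1 - q/3)
M = -1167/70 (M = -54*1/315 - 759*1/46 = -6/35 - 33/2 = -1167/70 ≈ -16.671)
(((3 - 1*4) + 3)*16)*M + H(40, -39) = (((3 - 1*4) + 3)*16)*(-1167/70) + (1 - 1/3*40) = (((3 - 4) + 3)*16)*(-1167/70) + (1 - 40/3) = ((-1 + 3)*16)*(-1167/70) - 37/3 = (2*16)*(-1167/70) - 37/3 = 32*(-1167/70) - 37/3 = -18672/35 - 37/3 = -57311/105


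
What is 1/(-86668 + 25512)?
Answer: -1/61156 ≈ -1.6352e-5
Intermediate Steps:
1/(-86668 + 25512) = 1/(-61156) = -1/61156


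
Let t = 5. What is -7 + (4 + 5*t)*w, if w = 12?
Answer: 341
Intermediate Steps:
-7 + (4 + 5*t)*w = -7 + (4 + 5*5)*12 = -7 + (4 + 25)*12 = -7 + 29*12 = -7 + 348 = 341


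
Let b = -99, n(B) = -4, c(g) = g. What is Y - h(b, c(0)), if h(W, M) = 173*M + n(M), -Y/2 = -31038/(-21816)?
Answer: 2099/1818 ≈ 1.1546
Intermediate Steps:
Y = -5173/1818 (Y = -(-62076)/(-21816) = -(-62076)*(-1)/21816 = -2*5173/3636 = -5173/1818 ≈ -2.8454)
h(W, M) = -4 + 173*M (h(W, M) = 173*M - 4 = -4 + 173*M)
Y - h(b, c(0)) = -5173/1818 - (-4 + 173*0) = -5173/1818 - (-4 + 0) = -5173/1818 - 1*(-4) = -5173/1818 + 4 = 2099/1818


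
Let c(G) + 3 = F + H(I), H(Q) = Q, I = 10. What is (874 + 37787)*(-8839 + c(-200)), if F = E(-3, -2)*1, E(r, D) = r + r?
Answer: -341685918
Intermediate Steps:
E(r, D) = 2*r
F = -6 (F = (2*(-3))*1 = -6*1 = -6)
c(G) = 1 (c(G) = -3 + (-6 + 10) = -3 + 4 = 1)
(874 + 37787)*(-8839 + c(-200)) = (874 + 37787)*(-8839 + 1) = 38661*(-8838) = -341685918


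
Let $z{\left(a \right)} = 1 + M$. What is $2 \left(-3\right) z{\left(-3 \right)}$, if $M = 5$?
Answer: $-36$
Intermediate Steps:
$z{\left(a \right)} = 6$ ($z{\left(a \right)} = 1 + 5 = 6$)
$2 \left(-3\right) z{\left(-3 \right)} = 2 \left(-3\right) 6 = \left(-6\right) 6 = -36$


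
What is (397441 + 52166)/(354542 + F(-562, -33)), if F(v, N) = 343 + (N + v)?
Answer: 449607/354290 ≈ 1.2690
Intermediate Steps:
F(v, N) = 343 + N + v
(397441 + 52166)/(354542 + F(-562, -33)) = (397441 + 52166)/(354542 + (343 - 33 - 562)) = 449607/(354542 - 252) = 449607/354290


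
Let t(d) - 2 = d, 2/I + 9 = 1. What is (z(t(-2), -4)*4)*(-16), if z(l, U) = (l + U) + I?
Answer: 272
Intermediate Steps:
I = -1/4 (I = 2/(-9 + 1) = 2/(-8) = 2*(-1/8) = -1/4 ≈ -0.25000)
t(d) = 2 + d
z(l, U) = -1/4 + U + l (z(l, U) = (l + U) - 1/4 = (U + l) - 1/4 = -1/4 + U + l)
(z(t(-2), -4)*4)*(-16) = ((-1/4 - 4 + (2 - 2))*4)*(-16) = ((-1/4 - 4 + 0)*4)*(-16) = -17/4*4*(-16) = -17*(-16) = 272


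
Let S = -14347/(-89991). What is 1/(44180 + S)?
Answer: 89991/3975816727 ≈ 2.2635e-5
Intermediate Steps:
S = 14347/89991 (S = -14347*(-1/89991) = 14347/89991 ≈ 0.15943)
1/(44180 + S) = 1/(44180 + 14347/89991) = 1/(3975816727/89991) = 89991/3975816727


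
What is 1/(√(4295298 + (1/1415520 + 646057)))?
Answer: 12*√68756788534977830/6994586829601 ≈ 0.00044986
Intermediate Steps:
1/(√(4295298 + (1/1415520 + 646057))) = 1/(√(4295298 + 914506604641/1415520)) = 1/(√(6994586829601/1415520)) = 1/(√68756788534977830/117960) = 12*√68756788534977830/6994586829601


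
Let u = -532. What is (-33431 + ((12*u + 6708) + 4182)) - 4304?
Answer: -33229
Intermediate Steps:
(-33431 + ((12*u + 6708) + 4182)) - 4304 = (-33431 + ((12*(-532) + 6708) + 4182)) - 4304 = (-33431 + ((-6384 + 6708) + 4182)) - 4304 = (-33431 + (324 + 4182)) - 4304 = (-33431 + 4506) - 4304 = -28925 - 4304 = -33229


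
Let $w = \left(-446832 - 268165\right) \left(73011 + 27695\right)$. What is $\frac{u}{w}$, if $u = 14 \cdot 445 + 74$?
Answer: $- \frac{3152}{36002243941} \approx -8.755 \cdot 10^{-8}$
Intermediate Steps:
$w = -72004487882$ ($w = \left(-714997\right) 100706 = -72004487882$)
$u = 6304$ ($u = 6230 + 74 = 6304$)
$\frac{u}{w} = \frac{6304}{-72004487882} = 6304 \left(- \frac{1}{72004487882}\right) = - \frac{3152}{36002243941}$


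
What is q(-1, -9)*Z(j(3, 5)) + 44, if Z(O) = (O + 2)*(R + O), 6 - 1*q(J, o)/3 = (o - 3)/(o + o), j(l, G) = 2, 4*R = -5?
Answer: 92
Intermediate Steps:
R = -5/4 (R = (1/4)*(-5) = -5/4 ≈ -1.2500)
q(J, o) = 18 - 3*(-3 + o)/(2*o) (q(J, o) = 18 - 3*(o - 3)/(o + o) = 18 - 3*(-3 + o)/(2*o))
Z(O) = (2 + O)*(-5/4 + O) (Z(O) = (O + 2)*(-5/4 + O) = (2 + O)*(-5/4 + O))
q(-1, -9)*Z(j(3, 5)) + 44 = ((3/2)*(3 + 11*(-9))/(-9))*(-5/2 + 2**2 + (3/4)*2) + 44 = ((3/2)*(-1/9)*(3 - 99))*(-5/2 + 4 + 3/2) + 44 = ((3/2)*(-1/9)*(-96))*3 + 44 = 16*3 + 44 = 48 + 44 = 92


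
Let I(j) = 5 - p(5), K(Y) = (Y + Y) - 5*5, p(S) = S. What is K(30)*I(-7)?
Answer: 0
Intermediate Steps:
K(Y) = -25 + 2*Y (K(Y) = 2*Y - 25 = -25 + 2*Y)
I(j) = 0 (I(j) = 5 - 1*5 = 5 - 5 = 0)
K(30)*I(-7) = (-25 + 2*30)*0 = (-25 + 60)*0 = 35*0 = 0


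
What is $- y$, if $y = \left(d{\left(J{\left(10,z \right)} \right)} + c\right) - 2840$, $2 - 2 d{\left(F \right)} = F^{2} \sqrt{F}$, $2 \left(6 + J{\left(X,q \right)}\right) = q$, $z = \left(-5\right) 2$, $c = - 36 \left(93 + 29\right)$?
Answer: $7231 + \frac{121 i \sqrt{11}}{2} \approx 7231.0 + 200.66 i$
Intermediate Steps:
$c = -4392$ ($c = \left(-36\right) 122 = -4392$)
$z = -10$
$J{\left(X,q \right)} = -6 + \frac{q}{2}$
$d{\left(F \right)} = 1 - \frac{F^{\frac{5}{2}}}{2}$ ($d{\left(F \right)} = 1 - \frac{F^{2} \sqrt{F}}{2} = 1 - \frac{F^{\frac{5}{2}}}{2}$)
$y = -7231 - \frac{121 i \sqrt{11}}{2}$ ($y = \left(\left(1 - \frac{\left(-6 + \frac{1}{2} \left(-10\right)\right)^{\frac{5}{2}}}{2}\right) - 4392\right) - 2840 = \left(\left(1 - \frac{\left(-6 - 5\right)^{\frac{5}{2}}}{2}\right) - 4392\right) - 2840 = \left(\left(1 - \frac{\left(-11\right)^{\frac{5}{2}}}{2}\right) - 4392\right) - 2840 = \left(\left(1 - \frac{121 i \sqrt{11}}{2}\right) - 4392\right) - 2840 = \left(-4391 - \frac{121 i \sqrt{11}}{2}\right) - 2840 = -7231 - \frac{121 i \sqrt{11}}{2} \approx -7231.0 - 200.66 i$)
$- y = - (-7231 - \frac{121 i \sqrt{11}}{2}) = 7231 + \frac{121 i \sqrt{11}}{2}$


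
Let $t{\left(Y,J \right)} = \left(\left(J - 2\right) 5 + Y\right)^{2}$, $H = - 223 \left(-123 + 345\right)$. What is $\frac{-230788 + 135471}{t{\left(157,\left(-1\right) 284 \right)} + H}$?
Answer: $- \frac{95317}{1571023} \approx -0.060672$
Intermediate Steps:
$H = -49506$ ($H = \left(-223\right) 222 = -49506$)
$t{\left(Y,J \right)} = \left(-10 + Y + 5 J\right)^{2}$ ($t{\left(Y,J \right)} = \left(\left(-2 + J\right) 5 + Y\right)^{2} = \left(\left(-10 + 5 J\right) + Y\right)^{2} = \left(-10 + Y + 5 J\right)^{2}$)
$\frac{-230788 + 135471}{t{\left(157,\left(-1\right) 284 \right)} + H} = \frac{-230788 + 135471}{\left(-10 + 157 + 5 \left(\left(-1\right) 284\right)\right)^{2} - 49506} = - \frac{95317}{\left(-10 + 157 + 5 \left(-284\right)\right)^{2} - 49506} = - \frac{95317}{\left(-10 + 157 - 1420\right)^{2} - 49506} = - \frac{95317}{\left(-1273\right)^{2} - 49506} = - \frac{95317}{1620529 - 49506} = - \frac{95317}{1571023}$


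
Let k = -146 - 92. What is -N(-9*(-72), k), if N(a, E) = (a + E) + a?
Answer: -1058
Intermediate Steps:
k = -238
N(a, E) = E + 2*a (N(a, E) = (E + a) + a = E + 2*a)
-N(-9*(-72), k) = -(-238 + 2*(-9*(-72))) = -(-238 + 2*648) = -(-238 + 1296) = -1*1058 = -1058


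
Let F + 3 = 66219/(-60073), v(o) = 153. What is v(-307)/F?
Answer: -1021241/27382 ≈ -37.296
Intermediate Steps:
F = -246438/60073 (F = -3 + 66219/(-60073) = -3 + 66219*(-1/60073) = -3 - 66219/60073 = -246438/60073 ≈ -4.1023)
v(-307)/F = 153/(-246438/60073) = 153*(-60073/246438) = -1021241/27382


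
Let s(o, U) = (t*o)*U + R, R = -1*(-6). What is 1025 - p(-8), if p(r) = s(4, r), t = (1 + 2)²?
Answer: 1307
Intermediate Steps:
R = 6
t = 9 (t = 3² = 9)
s(o, U) = 6 + 9*U*o (s(o, U) = (9*o)*U + 6 = 9*U*o + 6 = 6 + 9*U*o)
p(r) = 6 + 36*r (p(r) = 6 + 9*r*4 = 6 + 36*r)
1025 - p(-8) = 1025 - (6 + 36*(-8)) = 1025 - (6 - 288) = 1025 - 1*(-282) = 1025 + 282 = 1307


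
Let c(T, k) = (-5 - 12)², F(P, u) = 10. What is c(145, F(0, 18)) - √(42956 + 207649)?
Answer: 289 - 3*√27845 ≈ -211.60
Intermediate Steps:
c(T, k) = 289 (c(T, k) = (-17)² = 289)
c(145, F(0, 18)) - √(42956 + 207649) = 289 - √(42956 + 207649) = 289 - √250605 = 289 - 3*√27845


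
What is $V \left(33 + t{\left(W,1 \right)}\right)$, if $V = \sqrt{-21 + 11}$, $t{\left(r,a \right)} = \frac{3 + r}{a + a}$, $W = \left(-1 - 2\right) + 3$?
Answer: $\frac{69 i \sqrt{10}}{2} \approx 109.1 i$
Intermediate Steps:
$W = 0$ ($W = -3 + 3 = 0$)
$t{\left(r,a \right)} = \frac{3 + r}{2 a}$
$V = i \sqrt{10}$ ($V = \sqrt{-10} = i \sqrt{10} \approx 3.1623 i$)
$V \left(33 + t{\left(W,1 \right)}\right) = i \sqrt{10} \left(33 + \frac{3 + 0}{2 \cdot 1}\right) = i \sqrt{10} \left(33 + \frac{1}{2} \cdot 1 \cdot 3\right) = i \sqrt{10} \left(33 + \frac{3}{2}\right) = i \sqrt{10} \cdot \frac{69}{2} = \frac{69 i \sqrt{10}}{2}$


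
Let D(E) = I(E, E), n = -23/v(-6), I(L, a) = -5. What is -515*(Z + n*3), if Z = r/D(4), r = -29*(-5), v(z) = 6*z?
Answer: 167375/12 ≈ 13948.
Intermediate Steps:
n = 23/36 (n = -23/(6*(-6)) = -23/(-36) = -23*(-1/36) = 23/36 ≈ 0.63889)
r = 145
D(E) = -5
Z = -29 (Z = 145/(-5) = 145*(-⅕) = -29)
-515*(Z + n*3) = -515*(-29 + (23/36)*3) = -515*(-29 + 23/12) = -515*(-325/12) = 167375/12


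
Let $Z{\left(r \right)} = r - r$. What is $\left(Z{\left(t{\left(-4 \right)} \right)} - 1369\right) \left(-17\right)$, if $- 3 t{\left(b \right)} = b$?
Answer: $23273$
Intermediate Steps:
$t{\left(b \right)} = - \frac{b}{3}$
$Z{\left(r \right)} = 0$
$\left(Z{\left(t{\left(-4 \right)} \right)} - 1369\right) \left(-17\right) = \left(0 - 1369\right) \left(-17\right) = \left(-1369\right) \left(-17\right) = 23273$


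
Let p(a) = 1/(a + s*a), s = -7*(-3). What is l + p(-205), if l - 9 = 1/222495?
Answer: 1806170813/200690490 ≈ 8.9998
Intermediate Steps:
s = 21
l = 2002456/222495 (l = 9 + 1/222495 = 2002456/222495 ≈ 9.0000)
p(a) = 1/(22*a) (p(a) = 1/(a + 21*a) = 1/(22*a))
l + p(-205) = 2002456/222495 + (1/22)/(-205) = 2002456/222495 + (1/22)*(-1/205) = 2002456/222495 - 1/4510 = 1806170813/200690490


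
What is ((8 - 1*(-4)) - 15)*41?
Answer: -123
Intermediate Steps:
((8 - 1*(-4)) - 15)*41 = ((8 + 4) - 15)*41 = (12 - 15)*41 = -3*41 = -123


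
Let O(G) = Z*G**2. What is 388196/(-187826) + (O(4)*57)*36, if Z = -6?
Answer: -18500303794/93913 ≈ -1.9699e+5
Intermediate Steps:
O(G) = -6*G**2
388196/(-187826) + (O(4)*57)*36 = 388196/(-187826) + (-6*4**2*57)*36 = 388196*(-1/187826) + (-6*16*57)*36 = -194098/93913 - 96*57*36 = -194098/93913 - 5472*36 = -194098/93913 - 196992 = -18500303794/93913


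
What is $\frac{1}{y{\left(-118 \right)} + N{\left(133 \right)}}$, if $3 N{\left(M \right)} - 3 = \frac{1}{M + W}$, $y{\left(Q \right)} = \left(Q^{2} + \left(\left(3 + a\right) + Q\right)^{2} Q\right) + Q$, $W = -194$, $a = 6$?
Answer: $- \frac{183}{254031634} \approx -7.2038 \cdot 10^{-7}$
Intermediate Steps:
$y{\left(Q \right)} = Q + Q^{2} + Q \left(9 + Q\right)^{2}$ ($y{\left(Q \right)} = \left(Q^{2} + \left(\left(3 + 6\right) + Q\right)^{2} Q\right) + Q = \left(Q^{2} + \left(9 + Q\right)^{2} Q\right) + Q = \left(Q^{2} + Q \left(9 + Q\right)^{2}\right) + Q = Q + Q^{2} + Q \left(9 + Q\right)^{2}$)
$N{\left(M \right)} = 1 + \frac{1}{3 \left(-194 + M\right)}$ ($N{\left(M \right)} = 1 + \frac{1}{3 \left(M - 194\right)} = 1 + \frac{1}{3 \left(-194 + M\right)}$)
$\frac{1}{y{\left(-118 \right)} + N{\left(133 \right)}} = \frac{1}{- 118 \left(1 - 118 + \left(9 - 118\right)^{2}\right) + \frac{- \frac{581}{3} + 133}{-194 + 133}} = \frac{1}{- 118 \left(1 - 118 + \left(-109\right)^{2}\right) + \frac{1}{-61} \left(- \frac{182}{3}\right)} = \frac{1}{- 118 \left(1 - 118 + 11881\right) - - \frac{182}{183}} = \frac{1}{\left(-118\right) 11764 + \frac{182}{183}} = \frac{1}{-1388152 + \frac{182}{183}} = \frac{1}{- \frac{254031634}{183}} = - \frac{183}{254031634}$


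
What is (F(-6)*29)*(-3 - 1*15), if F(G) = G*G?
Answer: -18792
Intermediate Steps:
F(G) = G²
(F(-6)*29)*(-3 - 1*15) = ((-6)²*29)*(-3 - 1*15) = (36*29)*(-3 - 15) = 1044*(-18) = -18792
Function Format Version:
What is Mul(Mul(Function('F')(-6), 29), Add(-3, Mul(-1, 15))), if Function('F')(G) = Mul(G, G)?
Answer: -18792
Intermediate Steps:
Function('F')(G) = Pow(G, 2)
Mul(Mul(Function('F')(-6), 29), Add(-3, Mul(-1, 15))) = Mul(Mul(Pow(-6, 2), 29), Add(-3, Mul(-1, 15))) = Mul(Mul(36, 29), Add(-3, -15)) = Mul(1044, -18) = -18792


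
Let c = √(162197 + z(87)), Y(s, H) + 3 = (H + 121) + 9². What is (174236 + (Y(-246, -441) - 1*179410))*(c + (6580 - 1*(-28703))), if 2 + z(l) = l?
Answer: -191092728 - 5416*√162282 ≈ -1.9327e+8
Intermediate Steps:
z(l) = -2 + l
Y(s, H) = 199 + H (Y(s, H) = -3 + ((H + 121) + 9²) = -3 + ((121 + H) + 81) = -3 + (202 + H) = 199 + H)
c = √162282 (c = √(162197 + (-2 + 87)) = √(162197 + 85) = √162282 ≈ 402.84)
(174236 + (Y(-246, -441) - 1*179410))*(c + (6580 - 1*(-28703))) = (174236 + ((199 - 441) - 1*179410))*(√162282 + (6580 - 1*(-28703))) = (174236 + (-242 - 179410))*(√162282 + (6580 + 28703)) = (174236 - 179652)*(√162282 + 35283) = -5416*(35283 + √162282) = -191092728 - 5416*√162282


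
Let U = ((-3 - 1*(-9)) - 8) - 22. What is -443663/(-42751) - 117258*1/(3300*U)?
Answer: 6691834393/564313200 ≈ 11.858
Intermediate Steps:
U = -24 (U = ((-3 + 9) - 8) - 22 = (6 - 8) - 22 = -2 - 22 = -24)
-443663/(-42751) - 117258*1/(3300*U) = -443663/(-42751) - 117258/((50*66)*(-24)) = -443663*(-1/42751) - 117258/(3300*(-24)) = 443663/42751 - 117258/(-79200) = 443663/42751 - 117258*(-1/79200) = 443663/42751 + 19543/13200 = 6691834393/564313200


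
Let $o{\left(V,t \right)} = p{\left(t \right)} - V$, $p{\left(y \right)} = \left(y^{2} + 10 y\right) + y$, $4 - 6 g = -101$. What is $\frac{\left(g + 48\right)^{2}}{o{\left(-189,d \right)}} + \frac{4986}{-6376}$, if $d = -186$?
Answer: $- \frac{33970505}{52185966} \approx -0.65095$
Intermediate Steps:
$g = \frac{35}{2}$ ($g = \frac{2}{3} - - \frac{101}{6} = \frac{2}{3} + \frac{101}{6} = \frac{35}{2} \approx 17.5$)
$p{\left(y \right)} = y^{2} + 11 y$
$o{\left(V,t \right)} = - V + t \left(11 + t\right)$ ($o{\left(V,t \right)} = t \left(11 + t\right) - V = - V + t \left(11 + t\right)$)
$\frac{\left(g + 48\right)^{2}}{o{\left(-189,d \right)}} + \frac{4986}{-6376} = \frac{\left(\frac{35}{2} + 48\right)^{2}}{\left(-1\right) \left(-189\right) - 186 \left(11 - 186\right)} + \frac{4986}{-6376} = \frac{\left(\frac{131}{2}\right)^{2}}{189 - -32550} + 4986 \left(- \frac{1}{6376}\right) = \frac{17161}{4 \left(189 + 32550\right)} - \frac{2493}{3188} = \frac{17161}{4 \cdot 32739} - \frac{2493}{3188} = \frac{17161}{4} \cdot \frac{1}{32739} - \frac{2493}{3188} = \frac{17161}{130956} - \frac{2493}{3188} = - \frac{33970505}{52185966}$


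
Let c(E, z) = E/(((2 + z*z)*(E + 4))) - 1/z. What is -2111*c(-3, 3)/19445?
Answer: 8444/128337 ≈ 0.065796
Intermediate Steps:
c(E, z) = -1/z + E/((2 + z**2)*(4 + E)) (c(E, z) = E/(((2 + z**2)*(4 + E))) - 1/z = E*(1/((2 + z**2)*(4 + E))) - 1/z = E/((2 + z**2)*(4 + E)) - 1/z = -1/z + E/((2 + z**2)*(4 + E)))
-2111*c(-3, 3)/19445 = -2111*(-8 - 4*3**2 - 2*(-3) - 3*3 - 1*(-3)*3**2)/(3*(8 + 2*(-3) + 4*3**2 - 3*3**2))/19445 = -2111*(-8 - 4*9 + 6 - 9 - 1*(-3)*9)/(3*(8 - 6 + 4*9 - 3*9))*(1/19445) = -2111*(-8 - 36 + 6 - 9 + 27)/(3*(8 - 6 + 36 - 27))*(1/19445) = -2111*(-20)/(3*11)*(1/19445) = -2111*(-20/33)*(1/19445) = (42220/33)*(1/19445) = 8444/128337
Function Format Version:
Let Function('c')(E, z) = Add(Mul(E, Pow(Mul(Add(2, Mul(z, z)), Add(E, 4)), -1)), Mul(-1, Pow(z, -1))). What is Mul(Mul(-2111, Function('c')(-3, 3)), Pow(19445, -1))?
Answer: Rational(8444, 128337) ≈ 0.065796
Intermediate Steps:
Function('c')(E, z) = Add(Mul(-1, Pow(z, -1)), Mul(E, Pow(Add(2, Pow(z, 2)), -1), Pow(Add(4, E), -1))) (Function('c')(E, z) = Add(Mul(E, Pow(Mul(Add(2, Pow(z, 2)), Add(4, E)), -1)), Mul(-1, Pow(z, -1))) = Add(Mul(E, Mul(Pow(Add(2, Pow(z, 2)), -1), Pow(Add(4, E), -1))), Mul(-1, Pow(z, -1))) = Add(Mul(E, Pow(Add(2, Pow(z, 2)), -1), Pow(Add(4, E), -1)), Mul(-1, Pow(z, -1))) = Add(Mul(-1, Pow(z, -1)), Mul(E, Pow(Add(2, Pow(z, 2)), -1), Pow(Add(4, E), -1))))
Mul(Mul(-2111, Function('c')(-3, 3)), Pow(19445, -1)) = Mul(Mul(-2111, Mul(Pow(3, -1), Pow(Add(8, Mul(2, -3), Mul(4, Pow(3, 2)), Mul(-3, Pow(3, 2))), -1), Add(-8, Mul(-4, Pow(3, 2)), Mul(-2, -3), Mul(-3, 3), Mul(-1, -3, Pow(3, 2))))), Pow(19445, -1)) = Mul(Mul(-2111, Mul(Rational(1, 3), Pow(Add(8, -6, Mul(4, 9), Mul(-3, 9)), -1), Add(-8, Mul(-4, 9), 6, -9, Mul(-1, -3, 9)))), Rational(1, 19445)) = Mul(Mul(-2111, Mul(Rational(1, 3), Pow(Add(8, -6, 36, -27), -1), Add(-8, -36, 6, -9, 27))), Rational(1, 19445)) = Mul(Mul(-2111, Mul(Rational(1, 3), Pow(11, -1), -20)), Rational(1, 19445)) = Mul(Mul(-2111, Mul(Rational(1, 3), Rational(1, 11), -20)), Rational(1, 19445)) = Mul(Mul(-2111, Rational(-20, 33)), Rational(1, 19445)) = Mul(Rational(42220, 33), Rational(1, 19445)) = Rational(8444, 128337)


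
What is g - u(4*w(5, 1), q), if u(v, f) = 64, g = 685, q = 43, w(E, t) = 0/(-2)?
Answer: 621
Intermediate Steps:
w(E, t) = 0 (w(E, t) = 0*(-½) = 0)
g - u(4*w(5, 1), q) = 685 - 1*64 = 685 - 64 = 621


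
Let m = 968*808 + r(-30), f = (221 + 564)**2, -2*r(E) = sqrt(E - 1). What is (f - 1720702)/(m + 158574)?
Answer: -4156005577944/3539801422127 - 2208954*I*sqrt(31)/3539801422127 ≈ -1.1741 - 3.4745e-6*I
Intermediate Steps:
r(E) = -sqrt(-1 + E)/2 (r(E) = -sqrt(E - 1)/2 = -sqrt(-1 + E)/2)
f = 616225 (f = 785**2 = 616225)
m = 782144 - I*sqrt(31)/2 (m = 968*808 - sqrt(-1 - 30)/2 = 782144 - I*sqrt(31)/2 ≈ 7.8214e+5 - 2.7839*I)
(f - 1720702)/(m + 158574) = (616225 - 1720702)/((782144 - I*sqrt(31)/2) + 158574) = -1104477/(940718 - I*sqrt(31)/2)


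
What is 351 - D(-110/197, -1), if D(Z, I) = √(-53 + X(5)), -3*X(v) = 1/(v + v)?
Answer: 351 - I*√47730/30 ≈ 351.0 - 7.2824*I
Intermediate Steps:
X(v) = -1/(6*v) (X(v) = -1/(3*(v + v)) = -1/(2*v)/3 = -1/(6*v))
D(Z, I) = I*√47730/30 (D(Z, I) = √(-53 - ⅙/5) = √(-53 - ⅙*⅕) = √(-53 - 1/30) = √(-1591/30) = I*√47730/30)
351 - D(-110/197, -1) = 351 - I*√47730/30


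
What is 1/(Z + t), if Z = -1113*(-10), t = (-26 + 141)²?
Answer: 1/24355 ≈ 4.1059e-5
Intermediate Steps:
t = 13225 (t = 115² = 13225)
Z = 11130
1/(Z + t) = 1/(11130 + 13225) = 1/24355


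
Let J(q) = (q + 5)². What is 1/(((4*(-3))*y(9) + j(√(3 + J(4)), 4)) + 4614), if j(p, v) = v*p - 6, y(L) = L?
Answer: 375/1687388 - √21/2531082 ≈ 0.00022043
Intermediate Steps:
J(q) = (5 + q)²
j(p, v) = -6 + p*v (j(p, v) = p*v - 6 = -6 + p*v)
1/(((4*(-3))*y(9) + j(√(3 + J(4)), 4)) + 4614) = 1/(((4*(-3))*9 + (-6 + √(3 + (5 + 4)²)*4)) + 4614) = 1/((-12*9 + (-6 + √(3 + 9²)*4)) + 4614) = 1/((-108 + (-6 + √(3 + 81)*4)) + 4614) = 1/((-108 + (-6 + √84*4)) + 4614) = 1/((-108 + (-6 + (2*√21)*4)) + 4614) = 1/((-108 + (-6 + 8*√21)) + 4614) = 1/((-114 + 8*√21) + 4614) = 1/(4500 + 8*√21)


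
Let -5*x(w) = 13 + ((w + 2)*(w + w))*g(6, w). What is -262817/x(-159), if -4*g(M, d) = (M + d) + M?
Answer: 2628170/3669587 ≈ 0.71620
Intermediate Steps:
g(M, d) = -M/2 - d/4 (g(M, d) = -((M + d) + M)/4 = -(d + 2*M)/4 = -M/2 - d/4)
x(w) = -13/5 - 2*w*(-3 - w/4)*(2 + w)/5 (x(w) = -(13 + ((w + 2)*(w + w))*(-½*6 - w/4))/5 = -(13 + ((2 + w)*(2*w))*(-3 - w/4))/5 = -(13 + (2*w*(2 + w))*(-3 - w/4))/5 = -(13 + 2*w*(-3 - w/4)*(2 + w))/5 = -13/5 - 2*w*(-3 - w/4)*(2 + w)/5)
-262817/x(-159) = -262817/(-13/5 + (⅒)*(-159)³ + (7/5)*(-159)² + (12/5)*(-159)) = -262817/(-13/5 + (⅒)*(-4019679) + (7/5)*25281 - 1908/5) = -262817/(-13/5 - 4019679/10 + 176967/5 - 1908/5) = -262817/(-3669587/10) = -262817*(-10/3669587) = 2628170/3669587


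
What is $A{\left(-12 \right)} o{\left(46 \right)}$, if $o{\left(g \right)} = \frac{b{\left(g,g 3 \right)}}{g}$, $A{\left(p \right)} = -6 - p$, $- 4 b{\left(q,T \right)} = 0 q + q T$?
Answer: $-207$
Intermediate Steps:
$b{\left(q,T \right)} = - \frac{T q}{4}$ ($b{\left(q,T \right)} = - \frac{0 q + q T}{4} = - \frac{0 + T q}{4} = - \frac{T q}{4}$)
$o{\left(g \right)} = - \frac{3 g}{4}$ ($o{\left(g \right)} = \frac{\left(- \frac{1}{4}\right) g 3 g}{g} = \frac{\left(- \frac{1}{4}\right) 3 g g}{g} = \frac{\left(- \frac{3}{4}\right) g^{2}}{g} = - \frac{3 g}{4}$)
$A{\left(-12 \right)} o{\left(46 \right)} = \left(-6 - -12\right) \left(\left(- \frac{3}{4}\right) 46\right) = \left(-6 + 12\right) \left(- \frac{69}{2}\right) = 6 \left(- \frac{69}{2}\right) = -207$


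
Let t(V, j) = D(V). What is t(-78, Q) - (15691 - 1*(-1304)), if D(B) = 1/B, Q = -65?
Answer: -1325611/78 ≈ -16995.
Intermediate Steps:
t(V, j) = 1/V
t(-78, Q) - (15691 - 1*(-1304)) = 1/(-78) - (15691 - 1*(-1304)) = -1/78 - (15691 + 1304) = -1/78 - 1*16995 = -1/78 - 16995 = -1325611/78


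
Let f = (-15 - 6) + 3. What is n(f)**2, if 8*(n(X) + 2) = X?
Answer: 289/16 ≈ 18.063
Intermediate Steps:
f = -18 (f = -21 + 3 = -18)
n(X) = -2 + X/8
n(f)**2 = (-2 + (1/8)*(-18))**2 = (-2 - 9/4)**2 = (-17/4)**2 = 289/16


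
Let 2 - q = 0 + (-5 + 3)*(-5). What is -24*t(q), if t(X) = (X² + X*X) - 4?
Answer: -2976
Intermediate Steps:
q = -8 (q = 2 - (0 + (-5 + 3)*(-5)) = 2 - (0 - 2*(-5)) = 2 - (0 + 10) = 2 - 1*10 = 2 - 10 = -8)
t(X) = -4 + 2*X² (t(X) = (X² + X²) - 4 = 2*X² - 4 = -4 + 2*X²)
-24*t(q) = -24*(-4 + 2*(-8)²) = -24*(-4 + 2*64) = -24*(-4 + 128) = -24*124 = -2976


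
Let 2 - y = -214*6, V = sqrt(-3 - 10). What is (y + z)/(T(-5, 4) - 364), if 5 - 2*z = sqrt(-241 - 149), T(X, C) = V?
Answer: -36078/10193 - sqrt(30)/20386 - 2577*I*sqrt(13)/265018 + 14*I*sqrt(390)/10193 ≈ -3.5398 - 0.0079356*I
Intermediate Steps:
V = I*sqrt(13) (V = sqrt(-13) = I*sqrt(13) ≈ 3.6056*I)
T(X, C) = I*sqrt(13)
y = 1286 (y = 2 - (-214)*6 = 2 - 1*(-1284) = 2 + 1284 = 1286)
z = 5/2 - I*sqrt(390)/2 (z = 5/2 - sqrt(-241 - 149)/2 = 5/2 - I*sqrt(390)/2 ≈ 2.5 - 9.8742*I)
(y + z)/(T(-5, 4) - 364) = (1286 + (5/2 - I*sqrt(390)/2))/(I*sqrt(13) - 364) = (2577/2 - I*sqrt(390)/2)/(-364 + I*sqrt(13))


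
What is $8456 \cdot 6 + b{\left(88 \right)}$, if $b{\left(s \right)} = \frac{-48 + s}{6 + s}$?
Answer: $\frac{2384612}{47} \approx 50736.0$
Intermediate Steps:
$b{\left(s \right)} = \frac{-48 + s}{6 + s}$
$8456 \cdot 6 + b{\left(88 \right)} = 8456 \cdot 6 + \frac{-48 + 88}{6 + 88} = 50736 + \frac{1}{94} \cdot 40 = 50736 + \frac{20}{47} = \frac{2384612}{47}$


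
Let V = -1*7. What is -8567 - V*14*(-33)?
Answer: -11801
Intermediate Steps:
V = -7
-8567 - V*14*(-33) = -8567 - (-7*14)*(-33) = -8567 - (-98)*(-33) = -8567 - 1*3234 = -8567 - 3234 = -11801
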